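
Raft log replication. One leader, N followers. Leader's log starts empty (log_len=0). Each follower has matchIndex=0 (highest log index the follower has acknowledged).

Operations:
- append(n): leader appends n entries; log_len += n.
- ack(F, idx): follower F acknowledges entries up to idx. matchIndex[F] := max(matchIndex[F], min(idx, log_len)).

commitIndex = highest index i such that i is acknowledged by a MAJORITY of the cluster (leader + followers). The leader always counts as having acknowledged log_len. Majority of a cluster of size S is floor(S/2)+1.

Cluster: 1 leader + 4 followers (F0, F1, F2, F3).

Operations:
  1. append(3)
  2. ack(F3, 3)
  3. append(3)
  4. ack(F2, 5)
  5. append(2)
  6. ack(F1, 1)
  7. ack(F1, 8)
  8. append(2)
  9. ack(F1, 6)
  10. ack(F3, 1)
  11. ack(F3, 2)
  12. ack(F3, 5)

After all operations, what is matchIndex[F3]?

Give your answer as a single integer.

Op 1: append 3 -> log_len=3
Op 2: F3 acks idx 3 -> match: F0=0 F1=0 F2=0 F3=3; commitIndex=0
Op 3: append 3 -> log_len=6
Op 4: F2 acks idx 5 -> match: F0=0 F1=0 F2=5 F3=3; commitIndex=3
Op 5: append 2 -> log_len=8
Op 6: F1 acks idx 1 -> match: F0=0 F1=1 F2=5 F3=3; commitIndex=3
Op 7: F1 acks idx 8 -> match: F0=0 F1=8 F2=5 F3=3; commitIndex=5
Op 8: append 2 -> log_len=10
Op 9: F1 acks idx 6 -> match: F0=0 F1=8 F2=5 F3=3; commitIndex=5
Op 10: F3 acks idx 1 -> match: F0=0 F1=8 F2=5 F3=3; commitIndex=5
Op 11: F3 acks idx 2 -> match: F0=0 F1=8 F2=5 F3=3; commitIndex=5
Op 12: F3 acks idx 5 -> match: F0=0 F1=8 F2=5 F3=5; commitIndex=5

Answer: 5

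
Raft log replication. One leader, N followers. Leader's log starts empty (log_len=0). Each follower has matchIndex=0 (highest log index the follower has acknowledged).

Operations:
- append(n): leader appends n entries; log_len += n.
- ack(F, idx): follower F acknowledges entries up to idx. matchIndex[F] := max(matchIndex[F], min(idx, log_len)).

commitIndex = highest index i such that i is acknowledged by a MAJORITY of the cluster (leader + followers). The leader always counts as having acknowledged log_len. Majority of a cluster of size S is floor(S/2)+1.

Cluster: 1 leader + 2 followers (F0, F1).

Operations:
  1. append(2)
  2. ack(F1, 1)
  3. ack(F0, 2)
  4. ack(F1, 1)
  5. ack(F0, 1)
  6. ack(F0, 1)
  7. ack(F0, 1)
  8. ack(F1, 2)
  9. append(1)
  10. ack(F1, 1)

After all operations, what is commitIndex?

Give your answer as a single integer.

Op 1: append 2 -> log_len=2
Op 2: F1 acks idx 1 -> match: F0=0 F1=1; commitIndex=1
Op 3: F0 acks idx 2 -> match: F0=2 F1=1; commitIndex=2
Op 4: F1 acks idx 1 -> match: F0=2 F1=1; commitIndex=2
Op 5: F0 acks idx 1 -> match: F0=2 F1=1; commitIndex=2
Op 6: F0 acks idx 1 -> match: F0=2 F1=1; commitIndex=2
Op 7: F0 acks idx 1 -> match: F0=2 F1=1; commitIndex=2
Op 8: F1 acks idx 2 -> match: F0=2 F1=2; commitIndex=2
Op 9: append 1 -> log_len=3
Op 10: F1 acks idx 1 -> match: F0=2 F1=2; commitIndex=2

Answer: 2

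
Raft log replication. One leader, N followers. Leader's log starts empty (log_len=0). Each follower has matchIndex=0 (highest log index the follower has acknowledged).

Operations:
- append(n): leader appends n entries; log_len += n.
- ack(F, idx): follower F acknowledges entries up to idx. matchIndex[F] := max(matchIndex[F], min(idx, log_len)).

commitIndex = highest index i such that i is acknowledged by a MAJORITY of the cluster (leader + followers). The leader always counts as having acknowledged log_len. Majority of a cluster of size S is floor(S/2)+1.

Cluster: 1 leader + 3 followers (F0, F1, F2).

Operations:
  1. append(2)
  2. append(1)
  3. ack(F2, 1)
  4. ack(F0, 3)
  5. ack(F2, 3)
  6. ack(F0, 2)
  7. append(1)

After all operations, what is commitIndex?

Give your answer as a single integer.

Answer: 3

Derivation:
Op 1: append 2 -> log_len=2
Op 2: append 1 -> log_len=3
Op 3: F2 acks idx 1 -> match: F0=0 F1=0 F2=1; commitIndex=0
Op 4: F0 acks idx 3 -> match: F0=3 F1=0 F2=1; commitIndex=1
Op 5: F2 acks idx 3 -> match: F0=3 F1=0 F2=3; commitIndex=3
Op 6: F0 acks idx 2 -> match: F0=3 F1=0 F2=3; commitIndex=3
Op 7: append 1 -> log_len=4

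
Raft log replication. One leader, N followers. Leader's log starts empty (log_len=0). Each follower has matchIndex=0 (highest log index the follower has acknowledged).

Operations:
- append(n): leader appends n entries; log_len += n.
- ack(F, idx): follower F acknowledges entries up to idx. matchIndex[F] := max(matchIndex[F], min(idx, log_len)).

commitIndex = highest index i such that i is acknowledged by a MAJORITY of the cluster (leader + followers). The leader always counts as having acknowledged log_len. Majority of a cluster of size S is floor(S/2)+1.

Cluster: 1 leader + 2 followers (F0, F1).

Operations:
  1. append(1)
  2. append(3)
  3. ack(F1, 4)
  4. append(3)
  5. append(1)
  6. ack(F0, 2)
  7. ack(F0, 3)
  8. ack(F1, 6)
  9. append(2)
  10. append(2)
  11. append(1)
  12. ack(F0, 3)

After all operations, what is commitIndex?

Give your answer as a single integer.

Answer: 6

Derivation:
Op 1: append 1 -> log_len=1
Op 2: append 3 -> log_len=4
Op 3: F1 acks idx 4 -> match: F0=0 F1=4; commitIndex=4
Op 4: append 3 -> log_len=7
Op 5: append 1 -> log_len=8
Op 6: F0 acks idx 2 -> match: F0=2 F1=4; commitIndex=4
Op 7: F0 acks idx 3 -> match: F0=3 F1=4; commitIndex=4
Op 8: F1 acks idx 6 -> match: F0=3 F1=6; commitIndex=6
Op 9: append 2 -> log_len=10
Op 10: append 2 -> log_len=12
Op 11: append 1 -> log_len=13
Op 12: F0 acks idx 3 -> match: F0=3 F1=6; commitIndex=6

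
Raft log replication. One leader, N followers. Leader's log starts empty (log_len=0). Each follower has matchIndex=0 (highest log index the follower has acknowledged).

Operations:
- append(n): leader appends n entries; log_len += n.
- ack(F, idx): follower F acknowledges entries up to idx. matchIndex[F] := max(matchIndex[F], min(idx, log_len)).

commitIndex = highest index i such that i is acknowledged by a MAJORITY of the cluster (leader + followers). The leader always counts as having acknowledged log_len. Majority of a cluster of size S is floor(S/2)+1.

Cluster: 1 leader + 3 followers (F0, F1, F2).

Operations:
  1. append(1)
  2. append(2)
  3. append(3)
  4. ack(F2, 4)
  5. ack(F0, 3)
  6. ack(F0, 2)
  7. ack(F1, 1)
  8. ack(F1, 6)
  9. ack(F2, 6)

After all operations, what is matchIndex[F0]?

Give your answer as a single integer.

Answer: 3

Derivation:
Op 1: append 1 -> log_len=1
Op 2: append 2 -> log_len=3
Op 3: append 3 -> log_len=6
Op 4: F2 acks idx 4 -> match: F0=0 F1=0 F2=4; commitIndex=0
Op 5: F0 acks idx 3 -> match: F0=3 F1=0 F2=4; commitIndex=3
Op 6: F0 acks idx 2 -> match: F0=3 F1=0 F2=4; commitIndex=3
Op 7: F1 acks idx 1 -> match: F0=3 F1=1 F2=4; commitIndex=3
Op 8: F1 acks idx 6 -> match: F0=3 F1=6 F2=4; commitIndex=4
Op 9: F2 acks idx 6 -> match: F0=3 F1=6 F2=6; commitIndex=6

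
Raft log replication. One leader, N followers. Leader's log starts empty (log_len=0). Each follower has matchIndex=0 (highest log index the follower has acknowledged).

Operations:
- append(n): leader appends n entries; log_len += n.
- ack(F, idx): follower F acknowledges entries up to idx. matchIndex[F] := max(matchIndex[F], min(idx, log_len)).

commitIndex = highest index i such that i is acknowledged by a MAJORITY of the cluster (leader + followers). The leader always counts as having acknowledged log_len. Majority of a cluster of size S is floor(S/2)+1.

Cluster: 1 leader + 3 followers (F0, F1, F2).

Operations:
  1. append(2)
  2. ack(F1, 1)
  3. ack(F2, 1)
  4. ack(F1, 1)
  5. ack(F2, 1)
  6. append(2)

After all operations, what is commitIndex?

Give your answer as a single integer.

Answer: 1

Derivation:
Op 1: append 2 -> log_len=2
Op 2: F1 acks idx 1 -> match: F0=0 F1=1 F2=0; commitIndex=0
Op 3: F2 acks idx 1 -> match: F0=0 F1=1 F2=1; commitIndex=1
Op 4: F1 acks idx 1 -> match: F0=0 F1=1 F2=1; commitIndex=1
Op 5: F2 acks idx 1 -> match: F0=0 F1=1 F2=1; commitIndex=1
Op 6: append 2 -> log_len=4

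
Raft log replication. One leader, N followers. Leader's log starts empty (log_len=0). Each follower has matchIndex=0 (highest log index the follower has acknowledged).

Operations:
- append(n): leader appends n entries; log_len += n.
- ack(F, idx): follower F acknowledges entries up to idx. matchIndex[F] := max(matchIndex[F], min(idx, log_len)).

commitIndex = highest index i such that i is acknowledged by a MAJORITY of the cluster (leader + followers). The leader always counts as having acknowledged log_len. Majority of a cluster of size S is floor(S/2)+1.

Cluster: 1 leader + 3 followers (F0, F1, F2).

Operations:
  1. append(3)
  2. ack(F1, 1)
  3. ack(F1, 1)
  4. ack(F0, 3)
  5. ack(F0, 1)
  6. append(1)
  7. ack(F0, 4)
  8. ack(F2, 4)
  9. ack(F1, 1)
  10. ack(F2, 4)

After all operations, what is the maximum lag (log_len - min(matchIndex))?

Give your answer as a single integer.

Op 1: append 3 -> log_len=3
Op 2: F1 acks idx 1 -> match: F0=0 F1=1 F2=0; commitIndex=0
Op 3: F1 acks idx 1 -> match: F0=0 F1=1 F2=0; commitIndex=0
Op 4: F0 acks idx 3 -> match: F0=3 F1=1 F2=0; commitIndex=1
Op 5: F0 acks idx 1 -> match: F0=3 F1=1 F2=0; commitIndex=1
Op 6: append 1 -> log_len=4
Op 7: F0 acks idx 4 -> match: F0=4 F1=1 F2=0; commitIndex=1
Op 8: F2 acks idx 4 -> match: F0=4 F1=1 F2=4; commitIndex=4
Op 9: F1 acks idx 1 -> match: F0=4 F1=1 F2=4; commitIndex=4
Op 10: F2 acks idx 4 -> match: F0=4 F1=1 F2=4; commitIndex=4

Answer: 3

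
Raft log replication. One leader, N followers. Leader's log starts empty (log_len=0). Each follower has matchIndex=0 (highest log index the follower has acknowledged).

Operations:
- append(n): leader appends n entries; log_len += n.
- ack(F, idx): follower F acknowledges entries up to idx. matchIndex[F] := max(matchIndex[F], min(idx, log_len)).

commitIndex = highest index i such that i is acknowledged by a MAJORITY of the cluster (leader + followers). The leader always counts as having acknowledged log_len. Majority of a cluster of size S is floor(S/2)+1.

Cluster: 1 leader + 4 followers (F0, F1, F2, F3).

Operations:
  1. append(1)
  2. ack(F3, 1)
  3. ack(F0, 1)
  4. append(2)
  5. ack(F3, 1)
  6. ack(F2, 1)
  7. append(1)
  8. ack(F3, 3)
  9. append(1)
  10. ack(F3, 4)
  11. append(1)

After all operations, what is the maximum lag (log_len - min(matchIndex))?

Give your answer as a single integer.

Op 1: append 1 -> log_len=1
Op 2: F3 acks idx 1 -> match: F0=0 F1=0 F2=0 F3=1; commitIndex=0
Op 3: F0 acks idx 1 -> match: F0=1 F1=0 F2=0 F3=1; commitIndex=1
Op 4: append 2 -> log_len=3
Op 5: F3 acks idx 1 -> match: F0=1 F1=0 F2=0 F3=1; commitIndex=1
Op 6: F2 acks idx 1 -> match: F0=1 F1=0 F2=1 F3=1; commitIndex=1
Op 7: append 1 -> log_len=4
Op 8: F3 acks idx 3 -> match: F0=1 F1=0 F2=1 F3=3; commitIndex=1
Op 9: append 1 -> log_len=5
Op 10: F3 acks idx 4 -> match: F0=1 F1=0 F2=1 F3=4; commitIndex=1
Op 11: append 1 -> log_len=6

Answer: 6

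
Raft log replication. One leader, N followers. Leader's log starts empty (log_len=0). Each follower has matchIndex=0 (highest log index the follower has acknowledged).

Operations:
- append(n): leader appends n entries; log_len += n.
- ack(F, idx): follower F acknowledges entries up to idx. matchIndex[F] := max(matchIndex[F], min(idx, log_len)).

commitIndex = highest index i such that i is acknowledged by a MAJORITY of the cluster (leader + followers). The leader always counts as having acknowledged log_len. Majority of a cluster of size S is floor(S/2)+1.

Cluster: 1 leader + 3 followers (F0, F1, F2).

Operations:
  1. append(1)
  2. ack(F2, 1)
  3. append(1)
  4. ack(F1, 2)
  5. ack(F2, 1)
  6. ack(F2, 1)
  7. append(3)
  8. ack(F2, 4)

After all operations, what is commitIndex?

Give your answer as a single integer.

Answer: 2

Derivation:
Op 1: append 1 -> log_len=1
Op 2: F2 acks idx 1 -> match: F0=0 F1=0 F2=1; commitIndex=0
Op 3: append 1 -> log_len=2
Op 4: F1 acks idx 2 -> match: F0=0 F1=2 F2=1; commitIndex=1
Op 5: F2 acks idx 1 -> match: F0=0 F1=2 F2=1; commitIndex=1
Op 6: F2 acks idx 1 -> match: F0=0 F1=2 F2=1; commitIndex=1
Op 7: append 3 -> log_len=5
Op 8: F2 acks idx 4 -> match: F0=0 F1=2 F2=4; commitIndex=2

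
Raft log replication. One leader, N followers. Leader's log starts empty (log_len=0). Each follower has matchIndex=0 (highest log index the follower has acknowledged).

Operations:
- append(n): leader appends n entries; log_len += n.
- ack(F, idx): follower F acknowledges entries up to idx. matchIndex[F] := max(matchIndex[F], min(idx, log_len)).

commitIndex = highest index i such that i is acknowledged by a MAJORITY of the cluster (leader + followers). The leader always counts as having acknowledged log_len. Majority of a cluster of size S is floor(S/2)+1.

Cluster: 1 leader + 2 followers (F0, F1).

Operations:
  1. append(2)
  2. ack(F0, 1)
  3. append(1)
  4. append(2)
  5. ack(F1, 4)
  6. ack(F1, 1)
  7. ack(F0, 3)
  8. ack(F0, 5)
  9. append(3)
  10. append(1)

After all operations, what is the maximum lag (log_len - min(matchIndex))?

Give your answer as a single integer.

Answer: 5

Derivation:
Op 1: append 2 -> log_len=2
Op 2: F0 acks idx 1 -> match: F0=1 F1=0; commitIndex=1
Op 3: append 1 -> log_len=3
Op 4: append 2 -> log_len=5
Op 5: F1 acks idx 4 -> match: F0=1 F1=4; commitIndex=4
Op 6: F1 acks idx 1 -> match: F0=1 F1=4; commitIndex=4
Op 7: F0 acks idx 3 -> match: F0=3 F1=4; commitIndex=4
Op 8: F0 acks idx 5 -> match: F0=5 F1=4; commitIndex=5
Op 9: append 3 -> log_len=8
Op 10: append 1 -> log_len=9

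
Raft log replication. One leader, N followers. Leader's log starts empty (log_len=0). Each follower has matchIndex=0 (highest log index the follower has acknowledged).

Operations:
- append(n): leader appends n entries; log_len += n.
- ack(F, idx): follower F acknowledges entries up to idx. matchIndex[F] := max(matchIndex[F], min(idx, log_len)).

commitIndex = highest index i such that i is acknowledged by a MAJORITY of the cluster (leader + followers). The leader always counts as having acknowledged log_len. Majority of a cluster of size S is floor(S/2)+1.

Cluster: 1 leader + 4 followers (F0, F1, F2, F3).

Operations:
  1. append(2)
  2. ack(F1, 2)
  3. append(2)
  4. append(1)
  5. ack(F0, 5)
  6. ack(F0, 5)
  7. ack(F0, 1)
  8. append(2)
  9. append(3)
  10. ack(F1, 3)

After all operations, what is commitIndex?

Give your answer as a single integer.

Op 1: append 2 -> log_len=2
Op 2: F1 acks idx 2 -> match: F0=0 F1=2 F2=0 F3=0; commitIndex=0
Op 3: append 2 -> log_len=4
Op 4: append 1 -> log_len=5
Op 5: F0 acks idx 5 -> match: F0=5 F1=2 F2=0 F3=0; commitIndex=2
Op 6: F0 acks idx 5 -> match: F0=5 F1=2 F2=0 F3=0; commitIndex=2
Op 7: F0 acks idx 1 -> match: F0=5 F1=2 F2=0 F3=0; commitIndex=2
Op 8: append 2 -> log_len=7
Op 9: append 3 -> log_len=10
Op 10: F1 acks idx 3 -> match: F0=5 F1=3 F2=0 F3=0; commitIndex=3

Answer: 3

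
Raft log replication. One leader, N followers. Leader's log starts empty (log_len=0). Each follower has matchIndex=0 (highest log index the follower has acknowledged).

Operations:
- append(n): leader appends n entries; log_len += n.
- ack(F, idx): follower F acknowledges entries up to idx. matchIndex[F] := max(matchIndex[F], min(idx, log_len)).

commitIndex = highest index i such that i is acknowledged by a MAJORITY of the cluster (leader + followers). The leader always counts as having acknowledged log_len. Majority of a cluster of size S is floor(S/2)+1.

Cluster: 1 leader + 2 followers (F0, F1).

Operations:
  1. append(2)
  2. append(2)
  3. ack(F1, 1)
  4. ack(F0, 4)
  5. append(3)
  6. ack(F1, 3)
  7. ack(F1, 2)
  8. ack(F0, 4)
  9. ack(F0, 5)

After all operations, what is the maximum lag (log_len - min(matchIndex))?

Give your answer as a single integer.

Answer: 4

Derivation:
Op 1: append 2 -> log_len=2
Op 2: append 2 -> log_len=4
Op 3: F1 acks idx 1 -> match: F0=0 F1=1; commitIndex=1
Op 4: F0 acks idx 4 -> match: F0=4 F1=1; commitIndex=4
Op 5: append 3 -> log_len=7
Op 6: F1 acks idx 3 -> match: F0=4 F1=3; commitIndex=4
Op 7: F1 acks idx 2 -> match: F0=4 F1=3; commitIndex=4
Op 8: F0 acks idx 4 -> match: F0=4 F1=3; commitIndex=4
Op 9: F0 acks idx 5 -> match: F0=5 F1=3; commitIndex=5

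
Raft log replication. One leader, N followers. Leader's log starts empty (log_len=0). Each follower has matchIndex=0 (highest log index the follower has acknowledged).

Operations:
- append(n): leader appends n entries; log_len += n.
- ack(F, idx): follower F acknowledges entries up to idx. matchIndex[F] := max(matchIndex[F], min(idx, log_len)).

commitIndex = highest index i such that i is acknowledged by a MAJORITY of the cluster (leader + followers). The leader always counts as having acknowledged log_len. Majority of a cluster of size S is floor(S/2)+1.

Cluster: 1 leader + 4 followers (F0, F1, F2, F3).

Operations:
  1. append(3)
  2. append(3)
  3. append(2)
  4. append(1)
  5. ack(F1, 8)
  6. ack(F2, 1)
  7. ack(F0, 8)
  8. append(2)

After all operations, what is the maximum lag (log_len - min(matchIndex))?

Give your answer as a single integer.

Op 1: append 3 -> log_len=3
Op 2: append 3 -> log_len=6
Op 3: append 2 -> log_len=8
Op 4: append 1 -> log_len=9
Op 5: F1 acks idx 8 -> match: F0=0 F1=8 F2=0 F3=0; commitIndex=0
Op 6: F2 acks idx 1 -> match: F0=0 F1=8 F2=1 F3=0; commitIndex=1
Op 7: F0 acks idx 8 -> match: F0=8 F1=8 F2=1 F3=0; commitIndex=8
Op 8: append 2 -> log_len=11

Answer: 11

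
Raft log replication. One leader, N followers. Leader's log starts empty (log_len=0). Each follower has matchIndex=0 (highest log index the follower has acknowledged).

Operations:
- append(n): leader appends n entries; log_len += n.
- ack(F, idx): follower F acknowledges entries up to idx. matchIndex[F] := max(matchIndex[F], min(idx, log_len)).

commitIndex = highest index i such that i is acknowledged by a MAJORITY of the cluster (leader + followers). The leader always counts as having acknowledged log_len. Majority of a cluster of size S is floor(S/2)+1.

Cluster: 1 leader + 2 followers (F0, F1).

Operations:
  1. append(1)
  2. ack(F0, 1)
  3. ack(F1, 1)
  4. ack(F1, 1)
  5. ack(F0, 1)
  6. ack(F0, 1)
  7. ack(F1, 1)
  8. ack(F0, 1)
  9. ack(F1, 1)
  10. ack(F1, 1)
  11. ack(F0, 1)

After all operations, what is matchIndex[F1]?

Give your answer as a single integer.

Answer: 1

Derivation:
Op 1: append 1 -> log_len=1
Op 2: F0 acks idx 1 -> match: F0=1 F1=0; commitIndex=1
Op 3: F1 acks idx 1 -> match: F0=1 F1=1; commitIndex=1
Op 4: F1 acks idx 1 -> match: F0=1 F1=1; commitIndex=1
Op 5: F0 acks idx 1 -> match: F0=1 F1=1; commitIndex=1
Op 6: F0 acks idx 1 -> match: F0=1 F1=1; commitIndex=1
Op 7: F1 acks idx 1 -> match: F0=1 F1=1; commitIndex=1
Op 8: F0 acks idx 1 -> match: F0=1 F1=1; commitIndex=1
Op 9: F1 acks idx 1 -> match: F0=1 F1=1; commitIndex=1
Op 10: F1 acks idx 1 -> match: F0=1 F1=1; commitIndex=1
Op 11: F0 acks idx 1 -> match: F0=1 F1=1; commitIndex=1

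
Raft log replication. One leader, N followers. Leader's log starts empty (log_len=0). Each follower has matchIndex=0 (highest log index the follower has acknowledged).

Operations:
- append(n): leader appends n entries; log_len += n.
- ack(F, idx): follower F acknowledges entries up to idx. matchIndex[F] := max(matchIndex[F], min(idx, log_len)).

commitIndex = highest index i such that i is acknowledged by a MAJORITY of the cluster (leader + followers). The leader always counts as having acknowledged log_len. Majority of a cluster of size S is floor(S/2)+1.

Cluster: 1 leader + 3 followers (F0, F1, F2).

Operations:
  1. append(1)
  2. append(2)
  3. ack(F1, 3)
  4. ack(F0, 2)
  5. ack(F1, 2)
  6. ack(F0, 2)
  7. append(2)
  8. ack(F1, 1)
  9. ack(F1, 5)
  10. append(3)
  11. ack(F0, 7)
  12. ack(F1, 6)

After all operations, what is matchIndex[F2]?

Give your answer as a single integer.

Answer: 0

Derivation:
Op 1: append 1 -> log_len=1
Op 2: append 2 -> log_len=3
Op 3: F1 acks idx 3 -> match: F0=0 F1=3 F2=0; commitIndex=0
Op 4: F0 acks idx 2 -> match: F0=2 F1=3 F2=0; commitIndex=2
Op 5: F1 acks idx 2 -> match: F0=2 F1=3 F2=0; commitIndex=2
Op 6: F0 acks idx 2 -> match: F0=2 F1=3 F2=0; commitIndex=2
Op 7: append 2 -> log_len=5
Op 8: F1 acks idx 1 -> match: F0=2 F1=3 F2=0; commitIndex=2
Op 9: F1 acks idx 5 -> match: F0=2 F1=5 F2=0; commitIndex=2
Op 10: append 3 -> log_len=8
Op 11: F0 acks idx 7 -> match: F0=7 F1=5 F2=0; commitIndex=5
Op 12: F1 acks idx 6 -> match: F0=7 F1=6 F2=0; commitIndex=6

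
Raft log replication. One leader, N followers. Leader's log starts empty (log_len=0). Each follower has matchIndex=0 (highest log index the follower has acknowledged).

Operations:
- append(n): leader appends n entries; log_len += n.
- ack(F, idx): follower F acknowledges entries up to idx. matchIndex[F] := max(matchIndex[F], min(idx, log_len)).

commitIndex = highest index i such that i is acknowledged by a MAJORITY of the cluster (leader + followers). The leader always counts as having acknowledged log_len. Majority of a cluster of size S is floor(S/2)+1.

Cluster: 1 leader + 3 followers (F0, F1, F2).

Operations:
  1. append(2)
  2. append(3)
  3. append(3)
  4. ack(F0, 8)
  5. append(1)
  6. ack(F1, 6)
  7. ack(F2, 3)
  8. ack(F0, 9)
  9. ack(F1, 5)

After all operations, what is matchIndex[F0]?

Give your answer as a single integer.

Answer: 9

Derivation:
Op 1: append 2 -> log_len=2
Op 2: append 3 -> log_len=5
Op 3: append 3 -> log_len=8
Op 4: F0 acks idx 8 -> match: F0=8 F1=0 F2=0; commitIndex=0
Op 5: append 1 -> log_len=9
Op 6: F1 acks idx 6 -> match: F0=8 F1=6 F2=0; commitIndex=6
Op 7: F2 acks idx 3 -> match: F0=8 F1=6 F2=3; commitIndex=6
Op 8: F0 acks idx 9 -> match: F0=9 F1=6 F2=3; commitIndex=6
Op 9: F1 acks idx 5 -> match: F0=9 F1=6 F2=3; commitIndex=6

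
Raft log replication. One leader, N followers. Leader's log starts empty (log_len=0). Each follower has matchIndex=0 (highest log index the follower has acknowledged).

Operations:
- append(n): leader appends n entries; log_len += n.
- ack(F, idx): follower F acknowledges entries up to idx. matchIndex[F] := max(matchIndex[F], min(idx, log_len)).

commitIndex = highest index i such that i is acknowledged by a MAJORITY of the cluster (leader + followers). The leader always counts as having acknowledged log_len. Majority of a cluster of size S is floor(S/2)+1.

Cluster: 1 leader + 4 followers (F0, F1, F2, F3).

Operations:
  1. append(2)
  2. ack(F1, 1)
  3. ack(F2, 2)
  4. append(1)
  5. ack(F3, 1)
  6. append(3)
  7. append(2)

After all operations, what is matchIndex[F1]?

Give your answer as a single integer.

Answer: 1

Derivation:
Op 1: append 2 -> log_len=2
Op 2: F1 acks idx 1 -> match: F0=0 F1=1 F2=0 F3=0; commitIndex=0
Op 3: F2 acks idx 2 -> match: F0=0 F1=1 F2=2 F3=0; commitIndex=1
Op 4: append 1 -> log_len=3
Op 5: F3 acks idx 1 -> match: F0=0 F1=1 F2=2 F3=1; commitIndex=1
Op 6: append 3 -> log_len=6
Op 7: append 2 -> log_len=8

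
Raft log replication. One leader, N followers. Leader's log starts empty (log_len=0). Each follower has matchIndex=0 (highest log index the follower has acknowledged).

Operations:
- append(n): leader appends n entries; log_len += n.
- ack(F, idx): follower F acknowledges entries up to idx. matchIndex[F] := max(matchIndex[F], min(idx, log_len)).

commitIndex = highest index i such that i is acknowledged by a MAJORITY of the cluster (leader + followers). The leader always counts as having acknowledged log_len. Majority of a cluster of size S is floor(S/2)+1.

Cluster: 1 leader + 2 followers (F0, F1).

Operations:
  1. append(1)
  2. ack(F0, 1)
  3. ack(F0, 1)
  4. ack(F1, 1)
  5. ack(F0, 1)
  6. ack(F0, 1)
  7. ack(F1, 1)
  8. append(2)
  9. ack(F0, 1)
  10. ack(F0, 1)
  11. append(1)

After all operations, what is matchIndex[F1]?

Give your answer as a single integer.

Op 1: append 1 -> log_len=1
Op 2: F0 acks idx 1 -> match: F0=1 F1=0; commitIndex=1
Op 3: F0 acks idx 1 -> match: F0=1 F1=0; commitIndex=1
Op 4: F1 acks idx 1 -> match: F0=1 F1=1; commitIndex=1
Op 5: F0 acks idx 1 -> match: F0=1 F1=1; commitIndex=1
Op 6: F0 acks idx 1 -> match: F0=1 F1=1; commitIndex=1
Op 7: F1 acks idx 1 -> match: F0=1 F1=1; commitIndex=1
Op 8: append 2 -> log_len=3
Op 9: F0 acks idx 1 -> match: F0=1 F1=1; commitIndex=1
Op 10: F0 acks idx 1 -> match: F0=1 F1=1; commitIndex=1
Op 11: append 1 -> log_len=4

Answer: 1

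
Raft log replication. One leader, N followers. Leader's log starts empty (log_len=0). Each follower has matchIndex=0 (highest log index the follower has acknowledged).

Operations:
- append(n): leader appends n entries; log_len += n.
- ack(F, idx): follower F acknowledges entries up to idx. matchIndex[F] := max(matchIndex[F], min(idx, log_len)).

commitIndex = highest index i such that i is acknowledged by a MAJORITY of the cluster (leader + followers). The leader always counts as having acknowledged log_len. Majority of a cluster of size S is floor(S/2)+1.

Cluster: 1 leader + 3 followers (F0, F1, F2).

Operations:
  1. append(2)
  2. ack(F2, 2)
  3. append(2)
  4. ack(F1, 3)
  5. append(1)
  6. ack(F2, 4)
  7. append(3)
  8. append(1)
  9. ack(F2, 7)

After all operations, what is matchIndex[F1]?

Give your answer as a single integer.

Op 1: append 2 -> log_len=2
Op 2: F2 acks idx 2 -> match: F0=0 F1=0 F2=2; commitIndex=0
Op 3: append 2 -> log_len=4
Op 4: F1 acks idx 3 -> match: F0=0 F1=3 F2=2; commitIndex=2
Op 5: append 1 -> log_len=5
Op 6: F2 acks idx 4 -> match: F0=0 F1=3 F2=4; commitIndex=3
Op 7: append 3 -> log_len=8
Op 8: append 1 -> log_len=9
Op 9: F2 acks idx 7 -> match: F0=0 F1=3 F2=7; commitIndex=3

Answer: 3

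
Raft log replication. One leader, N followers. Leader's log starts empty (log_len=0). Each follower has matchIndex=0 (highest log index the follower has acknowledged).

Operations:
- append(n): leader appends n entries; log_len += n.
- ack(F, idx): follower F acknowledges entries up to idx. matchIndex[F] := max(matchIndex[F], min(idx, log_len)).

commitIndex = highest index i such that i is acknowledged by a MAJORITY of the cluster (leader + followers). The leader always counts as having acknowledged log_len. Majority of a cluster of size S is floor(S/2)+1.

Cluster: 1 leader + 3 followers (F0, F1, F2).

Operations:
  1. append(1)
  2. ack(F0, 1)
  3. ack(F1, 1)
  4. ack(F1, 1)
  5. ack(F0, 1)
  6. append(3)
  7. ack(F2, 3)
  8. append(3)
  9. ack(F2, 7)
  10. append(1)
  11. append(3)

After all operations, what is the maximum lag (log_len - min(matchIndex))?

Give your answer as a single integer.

Answer: 10

Derivation:
Op 1: append 1 -> log_len=1
Op 2: F0 acks idx 1 -> match: F0=1 F1=0 F2=0; commitIndex=0
Op 3: F1 acks idx 1 -> match: F0=1 F1=1 F2=0; commitIndex=1
Op 4: F1 acks idx 1 -> match: F0=1 F1=1 F2=0; commitIndex=1
Op 5: F0 acks idx 1 -> match: F0=1 F1=1 F2=0; commitIndex=1
Op 6: append 3 -> log_len=4
Op 7: F2 acks idx 3 -> match: F0=1 F1=1 F2=3; commitIndex=1
Op 8: append 3 -> log_len=7
Op 9: F2 acks idx 7 -> match: F0=1 F1=1 F2=7; commitIndex=1
Op 10: append 1 -> log_len=8
Op 11: append 3 -> log_len=11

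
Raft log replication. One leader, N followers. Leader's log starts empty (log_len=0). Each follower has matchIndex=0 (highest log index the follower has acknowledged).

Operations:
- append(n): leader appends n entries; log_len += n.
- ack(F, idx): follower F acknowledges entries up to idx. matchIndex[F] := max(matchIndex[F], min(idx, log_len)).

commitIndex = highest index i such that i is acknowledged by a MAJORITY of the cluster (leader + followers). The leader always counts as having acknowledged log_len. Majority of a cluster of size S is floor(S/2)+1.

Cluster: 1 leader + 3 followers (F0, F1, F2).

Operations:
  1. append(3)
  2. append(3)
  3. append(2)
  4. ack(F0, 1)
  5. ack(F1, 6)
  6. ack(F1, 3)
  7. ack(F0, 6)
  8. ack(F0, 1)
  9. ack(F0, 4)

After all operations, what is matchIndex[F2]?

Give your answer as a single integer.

Op 1: append 3 -> log_len=3
Op 2: append 3 -> log_len=6
Op 3: append 2 -> log_len=8
Op 4: F0 acks idx 1 -> match: F0=1 F1=0 F2=0; commitIndex=0
Op 5: F1 acks idx 6 -> match: F0=1 F1=6 F2=0; commitIndex=1
Op 6: F1 acks idx 3 -> match: F0=1 F1=6 F2=0; commitIndex=1
Op 7: F0 acks idx 6 -> match: F0=6 F1=6 F2=0; commitIndex=6
Op 8: F0 acks idx 1 -> match: F0=6 F1=6 F2=0; commitIndex=6
Op 9: F0 acks idx 4 -> match: F0=6 F1=6 F2=0; commitIndex=6

Answer: 0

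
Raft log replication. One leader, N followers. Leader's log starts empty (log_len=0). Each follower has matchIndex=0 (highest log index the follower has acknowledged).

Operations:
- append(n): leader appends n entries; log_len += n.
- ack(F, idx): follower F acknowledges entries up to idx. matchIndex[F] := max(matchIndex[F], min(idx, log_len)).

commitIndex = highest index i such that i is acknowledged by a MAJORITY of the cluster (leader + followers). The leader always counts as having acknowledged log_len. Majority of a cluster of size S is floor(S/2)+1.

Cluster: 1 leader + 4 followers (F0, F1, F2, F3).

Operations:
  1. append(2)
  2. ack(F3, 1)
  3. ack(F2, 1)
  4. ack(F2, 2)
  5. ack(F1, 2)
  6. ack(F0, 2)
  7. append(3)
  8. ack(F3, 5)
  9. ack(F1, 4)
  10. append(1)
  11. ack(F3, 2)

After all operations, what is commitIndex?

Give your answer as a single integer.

Op 1: append 2 -> log_len=2
Op 2: F3 acks idx 1 -> match: F0=0 F1=0 F2=0 F3=1; commitIndex=0
Op 3: F2 acks idx 1 -> match: F0=0 F1=0 F2=1 F3=1; commitIndex=1
Op 4: F2 acks idx 2 -> match: F0=0 F1=0 F2=2 F3=1; commitIndex=1
Op 5: F1 acks idx 2 -> match: F0=0 F1=2 F2=2 F3=1; commitIndex=2
Op 6: F0 acks idx 2 -> match: F0=2 F1=2 F2=2 F3=1; commitIndex=2
Op 7: append 3 -> log_len=5
Op 8: F3 acks idx 5 -> match: F0=2 F1=2 F2=2 F3=5; commitIndex=2
Op 9: F1 acks idx 4 -> match: F0=2 F1=4 F2=2 F3=5; commitIndex=4
Op 10: append 1 -> log_len=6
Op 11: F3 acks idx 2 -> match: F0=2 F1=4 F2=2 F3=5; commitIndex=4

Answer: 4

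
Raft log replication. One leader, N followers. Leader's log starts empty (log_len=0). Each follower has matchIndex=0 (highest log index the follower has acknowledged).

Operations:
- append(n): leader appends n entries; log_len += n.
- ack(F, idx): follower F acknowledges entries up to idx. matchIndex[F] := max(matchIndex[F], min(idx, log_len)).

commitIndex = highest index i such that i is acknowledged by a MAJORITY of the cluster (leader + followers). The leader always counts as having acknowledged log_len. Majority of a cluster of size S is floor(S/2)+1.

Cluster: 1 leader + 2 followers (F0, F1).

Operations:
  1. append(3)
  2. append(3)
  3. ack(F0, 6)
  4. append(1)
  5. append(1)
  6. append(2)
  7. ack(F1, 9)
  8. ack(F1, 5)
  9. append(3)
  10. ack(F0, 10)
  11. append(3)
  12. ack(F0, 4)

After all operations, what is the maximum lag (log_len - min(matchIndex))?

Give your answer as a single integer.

Op 1: append 3 -> log_len=3
Op 2: append 3 -> log_len=6
Op 3: F0 acks idx 6 -> match: F0=6 F1=0; commitIndex=6
Op 4: append 1 -> log_len=7
Op 5: append 1 -> log_len=8
Op 6: append 2 -> log_len=10
Op 7: F1 acks idx 9 -> match: F0=6 F1=9; commitIndex=9
Op 8: F1 acks idx 5 -> match: F0=6 F1=9; commitIndex=9
Op 9: append 3 -> log_len=13
Op 10: F0 acks idx 10 -> match: F0=10 F1=9; commitIndex=10
Op 11: append 3 -> log_len=16
Op 12: F0 acks idx 4 -> match: F0=10 F1=9; commitIndex=10

Answer: 7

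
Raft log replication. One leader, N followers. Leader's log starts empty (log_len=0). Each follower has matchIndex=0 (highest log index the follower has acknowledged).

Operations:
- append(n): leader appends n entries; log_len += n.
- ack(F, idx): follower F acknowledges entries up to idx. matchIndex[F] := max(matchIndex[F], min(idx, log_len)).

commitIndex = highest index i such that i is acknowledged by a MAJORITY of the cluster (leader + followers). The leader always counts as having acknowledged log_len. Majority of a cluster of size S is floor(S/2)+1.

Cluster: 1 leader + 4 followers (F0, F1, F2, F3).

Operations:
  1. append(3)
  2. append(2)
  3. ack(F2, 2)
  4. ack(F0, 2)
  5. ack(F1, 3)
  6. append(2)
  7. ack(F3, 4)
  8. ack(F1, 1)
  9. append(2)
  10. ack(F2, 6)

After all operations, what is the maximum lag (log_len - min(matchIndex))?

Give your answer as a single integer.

Op 1: append 3 -> log_len=3
Op 2: append 2 -> log_len=5
Op 3: F2 acks idx 2 -> match: F0=0 F1=0 F2=2 F3=0; commitIndex=0
Op 4: F0 acks idx 2 -> match: F0=2 F1=0 F2=2 F3=0; commitIndex=2
Op 5: F1 acks idx 3 -> match: F0=2 F1=3 F2=2 F3=0; commitIndex=2
Op 6: append 2 -> log_len=7
Op 7: F3 acks idx 4 -> match: F0=2 F1=3 F2=2 F3=4; commitIndex=3
Op 8: F1 acks idx 1 -> match: F0=2 F1=3 F2=2 F3=4; commitIndex=3
Op 9: append 2 -> log_len=9
Op 10: F2 acks idx 6 -> match: F0=2 F1=3 F2=6 F3=4; commitIndex=4

Answer: 7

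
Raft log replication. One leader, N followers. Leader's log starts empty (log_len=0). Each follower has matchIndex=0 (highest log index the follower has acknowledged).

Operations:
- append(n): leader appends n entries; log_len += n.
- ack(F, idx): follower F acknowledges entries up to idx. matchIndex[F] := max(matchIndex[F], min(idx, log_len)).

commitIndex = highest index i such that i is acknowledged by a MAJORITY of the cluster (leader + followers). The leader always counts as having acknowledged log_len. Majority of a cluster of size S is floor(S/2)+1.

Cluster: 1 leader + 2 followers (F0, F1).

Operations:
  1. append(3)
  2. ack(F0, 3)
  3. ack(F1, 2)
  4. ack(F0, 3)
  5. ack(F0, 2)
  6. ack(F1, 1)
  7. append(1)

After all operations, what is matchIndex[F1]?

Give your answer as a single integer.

Op 1: append 3 -> log_len=3
Op 2: F0 acks idx 3 -> match: F0=3 F1=0; commitIndex=3
Op 3: F1 acks idx 2 -> match: F0=3 F1=2; commitIndex=3
Op 4: F0 acks idx 3 -> match: F0=3 F1=2; commitIndex=3
Op 5: F0 acks idx 2 -> match: F0=3 F1=2; commitIndex=3
Op 6: F1 acks idx 1 -> match: F0=3 F1=2; commitIndex=3
Op 7: append 1 -> log_len=4

Answer: 2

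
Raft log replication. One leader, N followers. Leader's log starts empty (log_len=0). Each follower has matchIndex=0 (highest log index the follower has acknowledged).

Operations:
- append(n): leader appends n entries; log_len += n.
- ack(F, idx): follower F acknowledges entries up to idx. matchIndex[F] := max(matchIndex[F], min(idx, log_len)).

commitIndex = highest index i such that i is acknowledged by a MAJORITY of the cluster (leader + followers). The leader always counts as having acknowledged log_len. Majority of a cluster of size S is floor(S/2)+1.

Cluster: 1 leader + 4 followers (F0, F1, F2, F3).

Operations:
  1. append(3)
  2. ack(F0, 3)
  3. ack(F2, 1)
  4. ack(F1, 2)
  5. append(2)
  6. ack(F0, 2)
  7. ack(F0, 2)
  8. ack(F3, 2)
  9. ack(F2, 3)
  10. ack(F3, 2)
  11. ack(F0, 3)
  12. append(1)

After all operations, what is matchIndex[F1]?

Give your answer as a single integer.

Answer: 2

Derivation:
Op 1: append 3 -> log_len=3
Op 2: F0 acks idx 3 -> match: F0=3 F1=0 F2=0 F3=0; commitIndex=0
Op 3: F2 acks idx 1 -> match: F0=3 F1=0 F2=1 F3=0; commitIndex=1
Op 4: F1 acks idx 2 -> match: F0=3 F1=2 F2=1 F3=0; commitIndex=2
Op 5: append 2 -> log_len=5
Op 6: F0 acks idx 2 -> match: F0=3 F1=2 F2=1 F3=0; commitIndex=2
Op 7: F0 acks idx 2 -> match: F0=3 F1=2 F2=1 F3=0; commitIndex=2
Op 8: F3 acks idx 2 -> match: F0=3 F1=2 F2=1 F3=2; commitIndex=2
Op 9: F2 acks idx 3 -> match: F0=3 F1=2 F2=3 F3=2; commitIndex=3
Op 10: F3 acks idx 2 -> match: F0=3 F1=2 F2=3 F3=2; commitIndex=3
Op 11: F0 acks idx 3 -> match: F0=3 F1=2 F2=3 F3=2; commitIndex=3
Op 12: append 1 -> log_len=6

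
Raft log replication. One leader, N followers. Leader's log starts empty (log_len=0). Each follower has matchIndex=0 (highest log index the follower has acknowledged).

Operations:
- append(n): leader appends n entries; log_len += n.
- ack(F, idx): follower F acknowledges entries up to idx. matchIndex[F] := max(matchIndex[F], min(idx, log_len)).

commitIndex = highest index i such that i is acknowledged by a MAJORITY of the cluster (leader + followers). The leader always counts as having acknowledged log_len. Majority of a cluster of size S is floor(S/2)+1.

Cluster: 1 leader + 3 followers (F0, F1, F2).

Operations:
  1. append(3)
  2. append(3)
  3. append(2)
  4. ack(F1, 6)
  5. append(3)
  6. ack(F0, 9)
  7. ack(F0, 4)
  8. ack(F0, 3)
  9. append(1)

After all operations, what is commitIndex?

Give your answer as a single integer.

Answer: 6

Derivation:
Op 1: append 3 -> log_len=3
Op 2: append 3 -> log_len=6
Op 3: append 2 -> log_len=8
Op 4: F1 acks idx 6 -> match: F0=0 F1=6 F2=0; commitIndex=0
Op 5: append 3 -> log_len=11
Op 6: F0 acks idx 9 -> match: F0=9 F1=6 F2=0; commitIndex=6
Op 7: F0 acks idx 4 -> match: F0=9 F1=6 F2=0; commitIndex=6
Op 8: F0 acks idx 3 -> match: F0=9 F1=6 F2=0; commitIndex=6
Op 9: append 1 -> log_len=12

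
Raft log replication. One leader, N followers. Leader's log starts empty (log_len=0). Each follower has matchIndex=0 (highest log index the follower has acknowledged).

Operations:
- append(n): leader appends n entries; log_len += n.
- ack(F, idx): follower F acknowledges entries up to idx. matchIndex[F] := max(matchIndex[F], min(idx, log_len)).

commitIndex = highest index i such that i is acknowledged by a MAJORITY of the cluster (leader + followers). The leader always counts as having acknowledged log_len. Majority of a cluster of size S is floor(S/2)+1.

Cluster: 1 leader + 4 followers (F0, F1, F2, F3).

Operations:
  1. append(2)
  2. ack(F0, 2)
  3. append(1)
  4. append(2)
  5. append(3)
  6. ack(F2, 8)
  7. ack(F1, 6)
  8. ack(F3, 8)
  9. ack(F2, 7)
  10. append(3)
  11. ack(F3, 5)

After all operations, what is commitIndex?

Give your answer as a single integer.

Answer: 8

Derivation:
Op 1: append 2 -> log_len=2
Op 2: F0 acks idx 2 -> match: F0=2 F1=0 F2=0 F3=0; commitIndex=0
Op 3: append 1 -> log_len=3
Op 4: append 2 -> log_len=5
Op 5: append 3 -> log_len=8
Op 6: F2 acks idx 8 -> match: F0=2 F1=0 F2=8 F3=0; commitIndex=2
Op 7: F1 acks idx 6 -> match: F0=2 F1=6 F2=8 F3=0; commitIndex=6
Op 8: F3 acks idx 8 -> match: F0=2 F1=6 F2=8 F3=8; commitIndex=8
Op 9: F2 acks idx 7 -> match: F0=2 F1=6 F2=8 F3=8; commitIndex=8
Op 10: append 3 -> log_len=11
Op 11: F3 acks idx 5 -> match: F0=2 F1=6 F2=8 F3=8; commitIndex=8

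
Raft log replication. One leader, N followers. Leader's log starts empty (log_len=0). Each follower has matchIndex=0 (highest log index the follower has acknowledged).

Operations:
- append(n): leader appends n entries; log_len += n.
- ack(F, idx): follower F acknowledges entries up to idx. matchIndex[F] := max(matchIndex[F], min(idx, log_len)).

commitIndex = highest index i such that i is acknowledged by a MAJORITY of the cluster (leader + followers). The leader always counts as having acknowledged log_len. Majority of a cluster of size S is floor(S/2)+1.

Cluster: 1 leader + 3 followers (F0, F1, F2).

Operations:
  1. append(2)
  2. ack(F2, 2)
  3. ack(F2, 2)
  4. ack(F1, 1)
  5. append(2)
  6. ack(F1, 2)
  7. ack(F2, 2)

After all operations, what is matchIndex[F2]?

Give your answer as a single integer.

Op 1: append 2 -> log_len=2
Op 2: F2 acks idx 2 -> match: F0=0 F1=0 F2=2; commitIndex=0
Op 3: F2 acks idx 2 -> match: F0=0 F1=0 F2=2; commitIndex=0
Op 4: F1 acks idx 1 -> match: F0=0 F1=1 F2=2; commitIndex=1
Op 5: append 2 -> log_len=4
Op 6: F1 acks idx 2 -> match: F0=0 F1=2 F2=2; commitIndex=2
Op 7: F2 acks idx 2 -> match: F0=0 F1=2 F2=2; commitIndex=2

Answer: 2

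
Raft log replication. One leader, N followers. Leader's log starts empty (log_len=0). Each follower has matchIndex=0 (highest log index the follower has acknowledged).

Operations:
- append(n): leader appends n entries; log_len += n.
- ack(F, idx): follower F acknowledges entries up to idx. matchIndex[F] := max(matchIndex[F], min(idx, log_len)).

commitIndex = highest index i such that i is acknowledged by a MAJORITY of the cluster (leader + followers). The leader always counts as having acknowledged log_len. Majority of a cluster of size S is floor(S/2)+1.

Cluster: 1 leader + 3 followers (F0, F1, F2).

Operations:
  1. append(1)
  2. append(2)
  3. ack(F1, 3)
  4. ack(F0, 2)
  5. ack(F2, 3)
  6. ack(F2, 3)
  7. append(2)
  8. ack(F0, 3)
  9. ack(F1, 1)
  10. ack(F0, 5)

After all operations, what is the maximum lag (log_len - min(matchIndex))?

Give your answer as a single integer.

Op 1: append 1 -> log_len=1
Op 2: append 2 -> log_len=3
Op 3: F1 acks idx 3 -> match: F0=0 F1=3 F2=0; commitIndex=0
Op 4: F0 acks idx 2 -> match: F0=2 F1=3 F2=0; commitIndex=2
Op 5: F2 acks idx 3 -> match: F0=2 F1=3 F2=3; commitIndex=3
Op 6: F2 acks idx 3 -> match: F0=2 F1=3 F2=3; commitIndex=3
Op 7: append 2 -> log_len=5
Op 8: F0 acks idx 3 -> match: F0=3 F1=3 F2=3; commitIndex=3
Op 9: F1 acks idx 1 -> match: F0=3 F1=3 F2=3; commitIndex=3
Op 10: F0 acks idx 5 -> match: F0=5 F1=3 F2=3; commitIndex=3

Answer: 2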